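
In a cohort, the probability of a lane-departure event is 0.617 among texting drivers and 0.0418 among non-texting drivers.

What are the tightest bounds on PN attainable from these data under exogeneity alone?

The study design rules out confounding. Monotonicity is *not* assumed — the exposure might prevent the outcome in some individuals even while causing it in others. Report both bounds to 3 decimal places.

0.932 ≤ PN ≤ 1.000

Let p₁ = 0.617, p₀ = 0.0418.
Under exogeneity alone the bounds on PN are max{0,(p₁−p₀)/p₁} ≤ PN ≤ min{1,(1−p₀)/p₁}.
  lower = (p₁ − p₀)/p₁ = 0.5752 / 0.617 ≈ 0.9323
  upper = min{1, (1 − p₀)/p₁} = 0.9582 / 0.617 ≈ 1.5530 → capped at 1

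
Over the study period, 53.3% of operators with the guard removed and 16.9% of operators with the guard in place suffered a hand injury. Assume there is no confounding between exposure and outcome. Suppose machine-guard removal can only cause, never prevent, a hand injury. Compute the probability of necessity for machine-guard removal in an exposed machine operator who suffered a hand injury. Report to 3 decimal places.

p₁ = 0.533, p₀ = 0.169.
Under exogeneity and monotonicity, PN = (p₁ − p₀) / p₁.
PN = (0.533 − 0.169) / 0.533 = 0.364 / 0.533 ≈ 0.6829

PN ≈ 0.683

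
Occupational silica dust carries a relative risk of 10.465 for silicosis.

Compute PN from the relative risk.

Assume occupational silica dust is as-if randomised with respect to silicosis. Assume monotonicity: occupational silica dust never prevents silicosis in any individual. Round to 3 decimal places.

Under exogeneity and monotonicity, PN = (RR − 1) / RR = 1 − 1/RR.
PN = (10.465 − 1) / 10.465 = 9.465 / 10.465 ≈ 0.9044

PN ≈ 0.904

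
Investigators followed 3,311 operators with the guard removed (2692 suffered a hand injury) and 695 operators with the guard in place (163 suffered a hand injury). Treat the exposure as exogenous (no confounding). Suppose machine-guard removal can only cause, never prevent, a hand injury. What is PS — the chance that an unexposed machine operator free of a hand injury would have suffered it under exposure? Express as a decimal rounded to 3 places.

p₁ = P(outcome | exposed) = 2692/3311 = 0.81305
p₀ = P(outcome | unexposed) = 163/695 = 0.23453
Under exogeneity and monotonicity, PS = (p₁ − p₀) / (1 − p₀).
PS = (0.81305 − 0.23453) / (1 − 0.23453) = 0.57852 / 0.76547 ≈ 0.7558

PS ≈ 0.756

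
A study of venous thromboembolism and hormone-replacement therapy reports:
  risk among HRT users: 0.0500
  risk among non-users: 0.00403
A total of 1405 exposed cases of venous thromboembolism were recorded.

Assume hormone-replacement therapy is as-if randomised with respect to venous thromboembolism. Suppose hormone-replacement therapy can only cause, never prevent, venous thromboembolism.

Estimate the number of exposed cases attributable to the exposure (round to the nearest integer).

Let p₁ = 0.05, p₀ = 0.00403.
PN = (p₁ − p₀)/p₁ = (0.05 − 0.00403) / 0.05 ≈ 0.91940.
Attributable cases ≈ PN × (exposed cases) = 0.91940 × 1405 ≈ 1291.76.

about 1292 cases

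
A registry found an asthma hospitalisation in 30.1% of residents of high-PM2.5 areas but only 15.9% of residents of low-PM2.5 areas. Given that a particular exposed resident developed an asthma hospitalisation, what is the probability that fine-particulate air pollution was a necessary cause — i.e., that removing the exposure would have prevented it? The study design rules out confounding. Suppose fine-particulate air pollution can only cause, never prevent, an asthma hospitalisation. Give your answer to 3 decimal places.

PN ≈ 0.472

p₁ = 0.301, p₀ = 0.159.
Under exogeneity and monotonicity, PN = (p₁ − p₀) / p₁.
PN = (0.301 − 0.159) / 0.301 = 0.142 / 0.301 ≈ 0.4718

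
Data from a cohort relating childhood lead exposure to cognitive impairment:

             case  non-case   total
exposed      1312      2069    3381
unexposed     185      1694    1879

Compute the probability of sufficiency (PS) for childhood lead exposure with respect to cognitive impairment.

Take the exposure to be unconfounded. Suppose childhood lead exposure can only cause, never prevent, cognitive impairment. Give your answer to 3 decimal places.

p₁ = P(outcome | exposed) = 1312/3381 = 0.38805
p₀ = P(outcome | unexposed) = 185/1879 = 0.098457
Under exogeneity and monotonicity, PS = (p₁ − p₀)/(1 − p₀).
PS = (0.38805 − 0.098457) / 0.90154 ≈ 0.3212

PS ≈ 0.321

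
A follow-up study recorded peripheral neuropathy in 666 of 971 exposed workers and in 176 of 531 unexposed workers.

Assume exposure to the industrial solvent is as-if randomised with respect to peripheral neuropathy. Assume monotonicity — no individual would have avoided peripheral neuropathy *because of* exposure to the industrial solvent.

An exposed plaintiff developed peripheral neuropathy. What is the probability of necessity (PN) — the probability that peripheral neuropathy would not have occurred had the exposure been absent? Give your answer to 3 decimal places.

PN ≈ 0.517

p₁ = P(outcome | exposed) = 666/971 = 0.68589
p₀ = P(outcome | unexposed) = 176/531 = 0.33145
Under exogeneity and monotonicity, PN = (p₁ − p₀) / p₁.
PN = (0.68589 − 0.33145) / 0.68589 = 0.35444 / 0.68589 ≈ 0.5168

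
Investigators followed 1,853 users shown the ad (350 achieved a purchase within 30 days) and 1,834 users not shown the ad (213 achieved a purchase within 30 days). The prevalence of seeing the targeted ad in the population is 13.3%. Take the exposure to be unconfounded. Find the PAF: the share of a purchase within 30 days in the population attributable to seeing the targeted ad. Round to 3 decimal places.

p₁ = P(outcome | exposed) = 350/1853 = 0.18888
p₀ = P(outcome | unexposed) = 213/1834 = 0.11614
Overall risk P(Y=1) = π·p₁ + (1−π)·p₀ = 0.133×0.18888 + 0.867×0.11614 = 0.12581.
Under exogeneity, PAF = [P(Y=1) − p₀] / P(Y=1).
PAF = (0.12581 − 0.11614) / 0.12581 ≈ 0.0769

PAF ≈ 0.077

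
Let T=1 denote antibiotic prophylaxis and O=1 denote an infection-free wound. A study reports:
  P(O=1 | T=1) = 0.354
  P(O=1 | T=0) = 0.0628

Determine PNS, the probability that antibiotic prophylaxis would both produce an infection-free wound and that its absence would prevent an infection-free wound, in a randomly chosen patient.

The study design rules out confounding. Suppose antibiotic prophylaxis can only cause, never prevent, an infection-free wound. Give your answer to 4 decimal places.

Let p₁ = 0.354, p₀ = 0.0628.
Under exogeneity and monotonicity, PNS = p₁ − p₀.
PNS = 0.354 − 0.0628 = 0.2912

PNS ≈ 0.2912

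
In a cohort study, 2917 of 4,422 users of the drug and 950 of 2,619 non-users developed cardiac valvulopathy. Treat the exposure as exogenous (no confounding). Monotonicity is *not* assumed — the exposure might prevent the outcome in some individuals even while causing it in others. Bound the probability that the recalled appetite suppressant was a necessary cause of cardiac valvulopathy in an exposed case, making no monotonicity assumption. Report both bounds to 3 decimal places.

p₁ = P(outcome | exposed) = 2917/4422 = 0.65966
p₀ = P(outcome | unexposed) = 950/2619 = 0.36273
Under exogeneity alone the bounds on PN are max{0,(p₁−p₀)/p₁} ≤ PN ≤ min{1,(1−p₀)/p₁}.
  lower = (p₁ − p₀)/p₁ = 0.29692 / 0.65966 ≈ 0.4501
  upper = min{1, (1 − p₀)/p₁} = 0.63727 / 0.65966 ≈ 0.9661

0.450 ≤ PN ≤ 0.966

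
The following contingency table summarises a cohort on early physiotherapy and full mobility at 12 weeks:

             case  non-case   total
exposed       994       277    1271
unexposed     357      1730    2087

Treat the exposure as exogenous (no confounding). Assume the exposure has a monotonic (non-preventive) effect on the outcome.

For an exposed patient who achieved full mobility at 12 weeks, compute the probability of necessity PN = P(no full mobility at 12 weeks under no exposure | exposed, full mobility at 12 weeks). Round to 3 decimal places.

p₁ = P(outcome | exposed) = 994/1271 = 0.78206
p₀ = P(outcome | unexposed) = 357/2087 = 0.17106
Under exogeneity and monotonicity, PN = (p₁ − p₀) / p₁.
PN = (0.78206 − 0.17106) / 0.78206 = 0.611 / 0.78206 ≈ 0.7813

PN ≈ 0.781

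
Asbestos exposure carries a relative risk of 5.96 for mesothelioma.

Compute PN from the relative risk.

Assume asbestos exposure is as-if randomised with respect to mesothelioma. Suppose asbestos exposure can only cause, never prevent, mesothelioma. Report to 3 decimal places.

PN ≈ 0.832

Under exogeneity and monotonicity, PN = (RR − 1) / RR = 1 − 1/RR.
PN = (5.96 − 1) / 5.96 = 4.96 / 5.96 ≈ 0.8322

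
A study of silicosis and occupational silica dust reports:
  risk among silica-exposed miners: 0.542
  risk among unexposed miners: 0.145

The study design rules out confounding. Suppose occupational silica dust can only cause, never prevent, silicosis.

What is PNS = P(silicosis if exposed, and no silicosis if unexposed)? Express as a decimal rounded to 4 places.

Let p₁ = 0.542, p₀ = 0.145.
Under exogeneity and monotonicity, PNS = p₁ − p₀.
PNS = 0.542 − 0.145 = 0.397

PNS ≈ 0.3970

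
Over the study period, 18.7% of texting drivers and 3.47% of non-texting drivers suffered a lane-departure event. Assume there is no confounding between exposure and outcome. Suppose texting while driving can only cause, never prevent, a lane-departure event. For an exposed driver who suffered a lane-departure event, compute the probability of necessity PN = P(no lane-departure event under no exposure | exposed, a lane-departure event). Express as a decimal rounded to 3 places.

PN ≈ 0.814

p₁ = 0.187, p₀ = 0.0347.
Under exogeneity and monotonicity, PN = (p₁ − p₀) / p₁.
PN = (0.187 − 0.0347) / 0.187 = 0.1523 / 0.187 ≈ 0.8144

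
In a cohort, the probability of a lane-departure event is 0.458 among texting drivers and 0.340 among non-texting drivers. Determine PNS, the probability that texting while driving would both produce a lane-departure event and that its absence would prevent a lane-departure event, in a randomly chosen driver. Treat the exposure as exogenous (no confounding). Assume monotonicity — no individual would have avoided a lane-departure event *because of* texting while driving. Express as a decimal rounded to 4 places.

Let p₁ = 0.458, p₀ = 0.34.
Under exogeneity and monotonicity, PNS = p₁ − p₀.
PNS = 0.458 − 0.34 = 0.118

PNS ≈ 0.1180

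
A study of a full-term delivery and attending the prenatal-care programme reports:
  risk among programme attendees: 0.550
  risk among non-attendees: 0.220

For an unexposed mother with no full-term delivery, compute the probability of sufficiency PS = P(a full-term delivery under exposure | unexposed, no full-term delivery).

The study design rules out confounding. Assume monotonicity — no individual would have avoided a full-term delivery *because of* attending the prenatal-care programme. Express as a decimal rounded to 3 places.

PS ≈ 0.423

Let p₁ = 0.55, p₀ = 0.22.
Under exogeneity and monotonicity, PS = (p₁ − p₀) / (1 − p₀).
PS = (0.55 − 0.22) / (1 − 0.22) = 0.33 / 0.78 ≈ 0.4231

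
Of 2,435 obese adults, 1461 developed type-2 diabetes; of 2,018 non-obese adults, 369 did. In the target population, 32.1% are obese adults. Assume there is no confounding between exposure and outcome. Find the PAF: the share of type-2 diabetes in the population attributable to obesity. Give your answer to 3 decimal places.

p₁ = P(outcome | exposed) = 1461/2435 = 0.6
p₀ = P(outcome | unexposed) = 369/2018 = 0.18285
Overall risk P(Y=1) = π·p₁ + (1−π)·p₀ = 0.321×0.6 + 0.679×0.18285 = 0.31676.
Under exogeneity, PAF = [P(Y=1) − p₀] / P(Y=1).
PAF = (0.31676 − 0.18285) / 0.31676 ≈ 0.4227

PAF ≈ 0.423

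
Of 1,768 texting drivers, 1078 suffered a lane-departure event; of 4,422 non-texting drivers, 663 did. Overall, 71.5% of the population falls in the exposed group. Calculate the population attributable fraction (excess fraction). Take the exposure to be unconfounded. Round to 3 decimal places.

p₁ = P(outcome | exposed) = 1078/1768 = 0.60973
p₀ = P(outcome | unexposed) = 663/4422 = 0.14993
Overall risk P(Y=1) = π·p₁ + (1−π)·p₀ = 0.715×0.60973 + 0.285×0.14993 = 0.47869.
Under exogeneity, PAF = [P(Y=1) − p₀] / P(Y=1).
PAF = (0.47869 − 0.14993) / 0.47869 ≈ 0.6868

PAF ≈ 0.687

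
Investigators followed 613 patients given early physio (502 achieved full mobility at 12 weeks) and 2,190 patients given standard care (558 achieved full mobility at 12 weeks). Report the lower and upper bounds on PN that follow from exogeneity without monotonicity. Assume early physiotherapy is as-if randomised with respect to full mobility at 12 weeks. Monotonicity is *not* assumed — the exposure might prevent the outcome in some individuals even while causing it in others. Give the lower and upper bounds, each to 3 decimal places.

0.689 ≤ PN ≤ 0.910

p₁ = P(outcome | exposed) = 502/613 = 0.81892
p₀ = P(outcome | unexposed) = 558/2190 = 0.25479
Under exogeneity alone the bounds on PN are max{0,(p₁−p₀)/p₁} ≤ PN ≤ min{1,(1−p₀)/p₁}.
  lower = (p₁ − p₀)/p₁ = 0.56413 / 0.81892 ≈ 0.6889
  upper = min{1, (1 − p₀)/p₁} = 0.74521 / 0.81892 ≈ 0.9100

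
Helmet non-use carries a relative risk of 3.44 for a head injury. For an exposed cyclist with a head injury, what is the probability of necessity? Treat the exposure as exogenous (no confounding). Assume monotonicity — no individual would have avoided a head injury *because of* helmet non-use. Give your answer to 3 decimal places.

PN ≈ 0.709

Under exogeneity and monotonicity, PN = (RR − 1) / RR = 1 − 1/RR.
PN = (3.44 − 1) / 3.44 = 2.44 / 3.44 ≈ 0.7093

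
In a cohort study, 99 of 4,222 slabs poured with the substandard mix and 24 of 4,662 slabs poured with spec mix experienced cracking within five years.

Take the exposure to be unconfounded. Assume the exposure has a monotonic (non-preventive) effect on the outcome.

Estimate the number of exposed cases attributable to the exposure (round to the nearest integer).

about 77 cases

p₁ = P(outcome | exposed) = 99/4222 = 0.023449
p₀ = P(outcome | unexposed) = 24/4662 = 0.005148
PN = (p₁ − p₀)/p₁ = (0.023449 − 0.005148) / 0.023449 ≈ 0.78046.
Attributable cases ≈ PN × (exposed cases) = 0.78046 × 99 ≈ 77.27.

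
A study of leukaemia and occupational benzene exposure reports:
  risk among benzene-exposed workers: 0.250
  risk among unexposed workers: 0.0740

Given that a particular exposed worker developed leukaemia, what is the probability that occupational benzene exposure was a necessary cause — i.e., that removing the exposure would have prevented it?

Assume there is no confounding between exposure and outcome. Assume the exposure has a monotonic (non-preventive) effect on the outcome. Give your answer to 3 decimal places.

PN ≈ 0.704

Let p₁ = 0.25, p₀ = 0.074.
Under exogeneity and monotonicity, PN = (p₁ − p₀) / p₁.
PN = (0.25 − 0.074) / 0.25 = 0.176 / 0.25 ≈ 0.7040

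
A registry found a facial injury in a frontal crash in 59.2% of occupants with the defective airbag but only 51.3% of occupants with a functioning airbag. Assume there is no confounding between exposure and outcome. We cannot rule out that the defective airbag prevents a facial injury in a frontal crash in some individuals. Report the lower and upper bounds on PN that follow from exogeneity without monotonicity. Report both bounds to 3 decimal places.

0.133 ≤ PN ≤ 0.823

p₁ = 0.592, p₀ = 0.513.
Under exogeneity alone the bounds on PN are max{0,(p₁−p₀)/p₁} ≤ PN ≤ min{1,(1−p₀)/p₁}.
  lower = (p₁ − p₀)/p₁ = 0.079 / 0.592 ≈ 0.1334
  upper = min{1, (1 − p₀)/p₁} = 0.487 / 0.592 ≈ 0.8226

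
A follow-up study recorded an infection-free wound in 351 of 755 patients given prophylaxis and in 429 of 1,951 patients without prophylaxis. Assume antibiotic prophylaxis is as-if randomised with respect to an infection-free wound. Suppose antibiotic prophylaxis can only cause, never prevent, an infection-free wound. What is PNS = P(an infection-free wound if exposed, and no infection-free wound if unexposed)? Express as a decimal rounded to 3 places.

p₁ = P(outcome | exposed) = 351/755 = 0.4649
p₀ = P(outcome | unexposed) = 429/1951 = 0.21989
Under exogeneity and monotonicity, PNS = p₁ − p₀.
PNS = 0.4649 − 0.21989 = 0.24501

PNS ≈ 0.245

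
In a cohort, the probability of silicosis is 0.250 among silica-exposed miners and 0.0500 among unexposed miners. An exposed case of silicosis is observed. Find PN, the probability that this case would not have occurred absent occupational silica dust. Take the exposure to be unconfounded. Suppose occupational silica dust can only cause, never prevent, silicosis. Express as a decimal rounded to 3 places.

PN ≈ 0.800

Let p₁ = 0.25, p₀ = 0.05.
Under exogeneity and monotonicity, PN = (p₁ − p₀) / p₁.
PN = (0.25 − 0.05) / 0.25 = 0.2 / 0.25 ≈ 0.8000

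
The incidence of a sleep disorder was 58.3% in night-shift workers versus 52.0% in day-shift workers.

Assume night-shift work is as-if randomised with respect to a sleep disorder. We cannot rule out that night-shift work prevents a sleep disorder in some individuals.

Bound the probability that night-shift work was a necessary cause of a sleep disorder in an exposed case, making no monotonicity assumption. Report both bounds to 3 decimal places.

p₁ = 0.583, p₀ = 0.52.
Under exogeneity alone the bounds on PN are max{0,(p₁−p₀)/p₁} ≤ PN ≤ min{1,(1−p₀)/p₁}.
  lower = (p₁ − p₀)/p₁ = 0.063 / 0.583 ≈ 0.1081
  upper = min{1, (1 − p₀)/p₁} = 0.48 / 0.583 ≈ 0.8233

0.108 ≤ PN ≤ 0.823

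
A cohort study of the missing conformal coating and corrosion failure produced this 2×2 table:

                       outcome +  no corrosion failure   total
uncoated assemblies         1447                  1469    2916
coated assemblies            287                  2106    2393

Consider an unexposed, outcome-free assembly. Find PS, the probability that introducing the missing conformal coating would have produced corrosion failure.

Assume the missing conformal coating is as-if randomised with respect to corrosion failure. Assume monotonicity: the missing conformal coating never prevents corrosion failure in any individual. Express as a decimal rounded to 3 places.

PS ≈ 0.428

p₁ = P(outcome | exposed) = 1447/2916 = 0.49623
p₀ = P(outcome | unexposed) = 287/2393 = 0.11993
Under exogeneity and monotonicity, PS = (p₁ − p₀)/(1 − p₀).
PS = (0.49623 − 0.11993) / 0.88007 ≈ 0.4276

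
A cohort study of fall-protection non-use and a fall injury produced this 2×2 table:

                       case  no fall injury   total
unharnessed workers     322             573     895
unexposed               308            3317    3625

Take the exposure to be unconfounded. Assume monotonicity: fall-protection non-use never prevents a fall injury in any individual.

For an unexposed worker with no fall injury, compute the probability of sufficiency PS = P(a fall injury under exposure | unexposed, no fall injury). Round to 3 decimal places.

PS ≈ 0.300

p₁ = P(outcome | exposed) = 322/895 = 0.35978
p₀ = P(outcome | unexposed) = 308/3625 = 0.084966
Under exogeneity and monotonicity, PS = (p₁ − p₀)/(1 − p₀).
PS = (0.35978 − 0.084966) / 0.91503 ≈ 0.3003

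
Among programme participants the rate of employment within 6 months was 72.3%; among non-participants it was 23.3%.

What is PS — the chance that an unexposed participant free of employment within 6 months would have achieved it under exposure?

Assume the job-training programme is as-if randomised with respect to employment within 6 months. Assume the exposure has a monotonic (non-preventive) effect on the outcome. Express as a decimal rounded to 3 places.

PS ≈ 0.639

p₁ = 0.723, p₀ = 0.233.
Under exogeneity and monotonicity, PS = (p₁ − p₀) / (1 − p₀).
PS = (0.723 − 0.233) / (1 − 0.233) = 0.49 / 0.767 ≈ 0.6389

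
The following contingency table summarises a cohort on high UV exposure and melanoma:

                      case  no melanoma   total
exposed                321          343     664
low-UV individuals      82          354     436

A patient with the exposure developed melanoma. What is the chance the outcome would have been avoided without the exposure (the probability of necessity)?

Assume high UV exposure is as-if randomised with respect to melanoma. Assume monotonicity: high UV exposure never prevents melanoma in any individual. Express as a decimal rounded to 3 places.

p₁ = P(outcome | exposed) = 321/664 = 0.48343
p₀ = P(outcome | unexposed) = 82/436 = 0.18807
Under exogeneity and monotonicity, PN = (p₁ − p₀)/p₁.
PN = (0.48343 − 0.18807) / 0.48343 ≈ 0.6110

PN ≈ 0.611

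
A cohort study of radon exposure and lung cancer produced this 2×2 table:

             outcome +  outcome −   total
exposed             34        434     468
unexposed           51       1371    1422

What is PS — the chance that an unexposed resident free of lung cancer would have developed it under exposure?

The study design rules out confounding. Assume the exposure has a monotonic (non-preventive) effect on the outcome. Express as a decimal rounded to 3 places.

p₁ = P(outcome | exposed) = 34/468 = 0.07265
p₀ = P(outcome | unexposed) = 51/1422 = 0.035865
Under exogeneity and monotonicity, PS = (p₁ − p₀) / (1 − p₀).
PS = (0.07265 − 0.035865) / (1 − 0.035865) = 0.036785 / 0.96414 ≈ 0.0382

PS ≈ 0.038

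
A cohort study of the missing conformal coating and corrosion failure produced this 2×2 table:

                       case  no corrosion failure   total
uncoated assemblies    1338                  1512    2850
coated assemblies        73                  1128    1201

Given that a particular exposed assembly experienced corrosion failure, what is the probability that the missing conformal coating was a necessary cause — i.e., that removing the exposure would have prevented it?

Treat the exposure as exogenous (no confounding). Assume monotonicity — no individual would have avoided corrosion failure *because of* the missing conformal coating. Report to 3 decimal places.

p₁ = P(outcome | exposed) = 1338/2850 = 0.46947
p₀ = P(outcome | unexposed) = 73/1201 = 0.060783
Under exogeneity and monotonicity, PN = (p₁ − p₀)/p₁.
PN = (0.46947 − 0.060783) / 0.46947 ≈ 0.8705

PN ≈ 0.871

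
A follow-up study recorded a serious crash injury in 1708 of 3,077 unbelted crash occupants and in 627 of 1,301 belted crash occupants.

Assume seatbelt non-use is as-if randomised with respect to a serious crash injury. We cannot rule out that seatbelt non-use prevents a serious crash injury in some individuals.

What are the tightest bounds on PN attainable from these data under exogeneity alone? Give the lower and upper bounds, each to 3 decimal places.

p₁ = P(outcome | exposed) = 1708/3077 = 0.55509
p₀ = P(outcome | unexposed) = 627/1301 = 0.48194
Under exogeneity alone the bounds on PN are max{0,(p₁−p₀)/p₁} ≤ PN ≤ min{1,(1−p₀)/p₁}.
  lower = (p₁ − p₀)/p₁ = 0.073149 / 0.55509 ≈ 0.1318
  upper = min{1, (1 − p₀)/p₁} = 0.51806 / 0.55509 ≈ 0.9333

0.132 ≤ PN ≤ 0.933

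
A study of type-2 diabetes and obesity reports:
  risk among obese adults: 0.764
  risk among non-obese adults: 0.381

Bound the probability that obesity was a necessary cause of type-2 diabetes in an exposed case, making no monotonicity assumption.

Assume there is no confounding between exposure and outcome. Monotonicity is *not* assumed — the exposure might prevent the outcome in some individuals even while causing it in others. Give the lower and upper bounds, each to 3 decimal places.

0.501 ≤ PN ≤ 0.810

Let p₁ = 0.764, p₀ = 0.381.
Under exogeneity alone the bounds on PN are max{0,(p₁−p₀)/p₁} ≤ PN ≤ min{1,(1−p₀)/p₁}.
  lower = (p₁ − p₀)/p₁ = 0.383 / 0.764 ≈ 0.5013
  upper = min{1, (1 − p₀)/p₁} = 0.619 / 0.764 ≈ 0.8102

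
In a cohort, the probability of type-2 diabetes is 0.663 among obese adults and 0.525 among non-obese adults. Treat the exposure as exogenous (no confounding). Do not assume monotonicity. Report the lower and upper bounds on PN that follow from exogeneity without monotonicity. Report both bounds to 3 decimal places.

Let p₁ = 0.663, p₀ = 0.525.
Under exogeneity alone the bounds on PN are max{0,(p₁−p₀)/p₁} ≤ PN ≤ min{1,(1−p₀)/p₁}.
  lower = (p₁ − p₀)/p₁ = 0.138 / 0.663 ≈ 0.2081
  upper = min{1, (1 − p₀)/p₁} = 0.475 / 0.663 ≈ 0.7164

0.208 ≤ PN ≤ 0.716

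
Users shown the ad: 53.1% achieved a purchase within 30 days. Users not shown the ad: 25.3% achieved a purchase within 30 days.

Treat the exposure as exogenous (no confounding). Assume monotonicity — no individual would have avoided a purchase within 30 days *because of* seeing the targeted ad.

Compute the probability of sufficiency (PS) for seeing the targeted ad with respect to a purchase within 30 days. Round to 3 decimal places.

PS ≈ 0.372

p₁ = 0.531, p₀ = 0.253.
Under exogeneity and monotonicity, PS = (p₁ − p₀) / (1 − p₀).
PS = (0.531 − 0.253) / (1 − 0.253) = 0.278 / 0.747 ≈ 0.3722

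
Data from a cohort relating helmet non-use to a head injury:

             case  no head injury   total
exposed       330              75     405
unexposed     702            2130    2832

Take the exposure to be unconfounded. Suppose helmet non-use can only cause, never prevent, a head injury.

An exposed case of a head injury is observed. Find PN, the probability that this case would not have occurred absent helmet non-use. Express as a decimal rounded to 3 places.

p₁ = P(outcome | exposed) = 330/405 = 0.81481
p₀ = P(outcome | unexposed) = 702/2832 = 0.24788
Under exogeneity and monotonicity, PN = (p₁ − p₀) / p₁.
PN = (0.81481 − 0.24788) / 0.81481 = 0.56693 / 0.81481 ≈ 0.6958

PN ≈ 0.696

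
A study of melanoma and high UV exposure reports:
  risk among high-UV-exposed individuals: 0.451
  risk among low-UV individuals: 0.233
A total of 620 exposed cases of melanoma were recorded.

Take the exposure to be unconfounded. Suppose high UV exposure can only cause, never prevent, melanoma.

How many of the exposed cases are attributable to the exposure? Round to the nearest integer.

about 300 cases

Let p₁ = 0.451, p₀ = 0.233.
PN = (p₁ − p₀)/p₁ = (0.451 − 0.233) / 0.451 ≈ 0.48337.
Attributable cases ≈ PN × (exposed cases) = 0.48337 × 620 ≈ 299.69.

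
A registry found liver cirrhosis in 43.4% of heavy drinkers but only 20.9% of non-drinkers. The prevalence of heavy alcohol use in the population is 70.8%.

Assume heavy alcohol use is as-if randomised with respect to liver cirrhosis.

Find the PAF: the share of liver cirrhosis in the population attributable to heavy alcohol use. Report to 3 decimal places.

PAF ≈ 0.433

p₁ = 0.434, p₀ = 0.209.
Overall risk P(Y=1) = π·p₁ + (1−π)·p₀ = 0.708×0.434 + 0.292×0.209 = 0.3683.
Under exogeneity, PAF = [P(Y=1) − p₀] / P(Y=1).
PAF = (0.3683 − 0.209) / 0.3683 ≈ 0.4325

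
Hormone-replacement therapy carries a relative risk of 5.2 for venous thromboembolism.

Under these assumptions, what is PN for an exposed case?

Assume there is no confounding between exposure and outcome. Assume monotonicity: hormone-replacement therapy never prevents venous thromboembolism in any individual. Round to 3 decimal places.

Under exogeneity and monotonicity, PN = (RR − 1) / RR = 1 − 1/RR.
PN = (5.2 − 1) / 5.2 = 4.2 / 5.2 ≈ 0.8077

PN ≈ 0.808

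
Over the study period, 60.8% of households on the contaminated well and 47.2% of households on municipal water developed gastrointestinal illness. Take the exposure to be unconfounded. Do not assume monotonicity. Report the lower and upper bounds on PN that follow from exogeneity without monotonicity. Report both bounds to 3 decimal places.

0.224 ≤ PN ≤ 0.868

p₁ = 0.608, p₀ = 0.472.
Under exogeneity alone the bounds on PN are max{0,(p₁−p₀)/p₁} ≤ PN ≤ min{1,(1−p₀)/p₁}.
  lower = (p₁ − p₀)/p₁ = 0.136 / 0.608 ≈ 0.2237
  upper = min{1, (1 − p₀)/p₁} = 0.528 / 0.608 ≈ 0.8684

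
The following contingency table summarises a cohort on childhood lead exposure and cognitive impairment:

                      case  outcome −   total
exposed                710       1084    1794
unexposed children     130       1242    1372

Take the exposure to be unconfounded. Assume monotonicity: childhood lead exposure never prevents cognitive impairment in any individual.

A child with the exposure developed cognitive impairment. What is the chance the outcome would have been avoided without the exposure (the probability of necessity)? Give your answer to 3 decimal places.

p₁ = P(outcome | exposed) = 710/1794 = 0.39576
p₀ = P(outcome | unexposed) = 130/1372 = 0.094752
Under exogeneity and monotonicity, PN = (p₁ − p₀)/p₁.
PN = (0.39576 − 0.094752) / 0.39576 ≈ 0.7606

PN ≈ 0.761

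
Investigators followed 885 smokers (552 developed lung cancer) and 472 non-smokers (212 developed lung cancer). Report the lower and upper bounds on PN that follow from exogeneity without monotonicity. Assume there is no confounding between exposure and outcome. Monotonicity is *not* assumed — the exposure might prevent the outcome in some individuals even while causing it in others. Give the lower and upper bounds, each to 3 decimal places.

0.280 ≤ PN ≤ 0.883

p₁ = P(outcome | exposed) = 552/885 = 0.62373
p₀ = P(outcome | unexposed) = 212/472 = 0.44915
Under exogeneity alone the bounds on PN are max{0,(p₁−p₀)/p₁} ≤ PN ≤ min{1,(1−p₀)/p₁}.
  lower = (p₁ − p₀)/p₁ = 0.17458 / 0.62373 ≈ 0.2799
  upper = min{1, (1 − p₀)/p₁} = 0.55085 / 0.62373 ≈ 0.8832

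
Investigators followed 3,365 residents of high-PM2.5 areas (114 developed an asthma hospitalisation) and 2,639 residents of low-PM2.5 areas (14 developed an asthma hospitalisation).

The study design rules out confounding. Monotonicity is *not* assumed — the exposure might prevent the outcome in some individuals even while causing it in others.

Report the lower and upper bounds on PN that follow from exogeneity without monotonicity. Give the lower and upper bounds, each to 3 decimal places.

p₁ = P(outcome | exposed) = 114/3365 = 0.033878
p₀ = P(outcome | unexposed) = 14/2639 = 0.005305
Under exogeneity alone the bounds on PN are max{0,(p₁−p₀)/p₁} ≤ PN ≤ min{1,(1−p₀)/p₁}.
  lower = (p₁ − p₀)/p₁ = 0.028573 / 0.033878 ≈ 0.8434
  upper = min{1, (1 − p₀)/p₁} = 0.99469 / 0.033878 ≈ 29.3610 → capped at 1

0.843 ≤ PN ≤ 1.000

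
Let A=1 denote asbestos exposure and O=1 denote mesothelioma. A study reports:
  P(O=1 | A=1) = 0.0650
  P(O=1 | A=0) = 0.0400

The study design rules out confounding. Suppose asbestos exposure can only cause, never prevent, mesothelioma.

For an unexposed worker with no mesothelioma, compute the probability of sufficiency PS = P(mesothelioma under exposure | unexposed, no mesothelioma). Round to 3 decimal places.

PS ≈ 0.026

Let p₁ = 0.065, p₀ = 0.04.
Under exogeneity and monotonicity, PS = (p₁ − p₀) / (1 − p₀).
PS = (0.065 − 0.04) / (1 − 0.04) = 0.025 / 0.96 ≈ 0.0260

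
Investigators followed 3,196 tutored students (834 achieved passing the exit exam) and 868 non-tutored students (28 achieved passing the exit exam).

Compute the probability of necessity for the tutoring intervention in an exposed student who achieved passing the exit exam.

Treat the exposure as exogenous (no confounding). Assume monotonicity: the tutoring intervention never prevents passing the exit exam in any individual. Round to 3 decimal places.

p₁ = P(outcome | exposed) = 834/3196 = 0.26095
p₀ = P(outcome | unexposed) = 28/868 = 0.032258
Under exogeneity and monotonicity, PN = (p₁ − p₀) / p₁.
PN = (0.26095 − 0.032258) / 0.26095 = 0.22869 / 0.26095 ≈ 0.8764

PN ≈ 0.876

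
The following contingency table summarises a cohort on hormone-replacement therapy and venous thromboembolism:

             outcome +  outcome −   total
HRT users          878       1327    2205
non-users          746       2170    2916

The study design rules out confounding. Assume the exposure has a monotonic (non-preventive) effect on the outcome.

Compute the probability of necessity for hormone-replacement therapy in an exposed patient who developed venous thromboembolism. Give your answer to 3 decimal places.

p₁ = P(outcome | exposed) = 878/2205 = 0.39819
p₀ = P(outcome | unexposed) = 746/2916 = 0.25583
Under exogeneity and monotonicity, PN = (p₁ − p₀) / p₁.
PN = (0.39819 − 0.25583) / 0.39819 = 0.14236 / 0.39819 ≈ 0.3575

PN ≈ 0.358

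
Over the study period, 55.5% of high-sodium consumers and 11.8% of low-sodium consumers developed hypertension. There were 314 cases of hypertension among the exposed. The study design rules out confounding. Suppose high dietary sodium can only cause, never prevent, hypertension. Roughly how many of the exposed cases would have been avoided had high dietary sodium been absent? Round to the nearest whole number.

p₁ = 0.555, p₀ = 0.118.
PN = (p₁ − p₀)/p₁ = (0.555 − 0.118) / 0.555 ≈ 0.78739.
Attributable cases ≈ PN × (exposed cases) = 0.78739 × 314 ≈ 247.24.

about 247 cases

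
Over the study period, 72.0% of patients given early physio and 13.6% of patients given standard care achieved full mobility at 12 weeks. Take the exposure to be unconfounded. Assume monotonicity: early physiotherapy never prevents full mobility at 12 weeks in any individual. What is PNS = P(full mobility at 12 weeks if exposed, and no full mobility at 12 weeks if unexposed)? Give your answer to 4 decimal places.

PNS ≈ 0.5840

p₁ = 0.72, p₀ = 0.136.
Under exogeneity and monotonicity, PNS = p₁ − p₀.
PNS = 0.72 − 0.136 = 0.584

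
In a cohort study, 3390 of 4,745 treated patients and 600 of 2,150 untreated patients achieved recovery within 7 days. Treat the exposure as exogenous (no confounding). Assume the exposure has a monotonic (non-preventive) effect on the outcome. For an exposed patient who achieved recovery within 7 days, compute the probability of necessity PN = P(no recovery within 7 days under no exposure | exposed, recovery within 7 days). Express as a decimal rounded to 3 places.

PN ≈ 0.609

p₁ = P(outcome | exposed) = 3390/4745 = 0.71444
p₀ = P(outcome | unexposed) = 600/2150 = 0.27907
Under exogeneity and monotonicity, PN = (p₁ − p₀) / p₁.
PN = (0.71444 − 0.27907) / 0.71444 = 0.43537 / 0.71444 ≈ 0.6094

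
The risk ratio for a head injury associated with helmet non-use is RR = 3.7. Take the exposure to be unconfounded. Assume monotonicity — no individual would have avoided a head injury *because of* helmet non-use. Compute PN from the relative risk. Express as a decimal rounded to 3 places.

Under exogeneity and monotonicity, PN = (RR − 1) / RR = 1 − 1/RR.
PN = (3.7 − 1) / 3.7 = 2.7 / 3.7 ≈ 0.7297

PN ≈ 0.730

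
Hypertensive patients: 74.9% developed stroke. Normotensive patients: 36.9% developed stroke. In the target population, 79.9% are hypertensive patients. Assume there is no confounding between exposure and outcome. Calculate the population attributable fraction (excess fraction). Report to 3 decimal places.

p₁ = 0.749, p₀ = 0.369.
Overall risk P(Y=1) = π·p₁ + (1−π)·p₀ = 0.799×0.749 + 0.201×0.369 = 0.67262.
Under exogeneity, PAF = [P(Y=1) − p₀] / P(Y=1).
PAF = (0.67262 − 0.369) / 0.67262 ≈ 0.4514

PAF ≈ 0.451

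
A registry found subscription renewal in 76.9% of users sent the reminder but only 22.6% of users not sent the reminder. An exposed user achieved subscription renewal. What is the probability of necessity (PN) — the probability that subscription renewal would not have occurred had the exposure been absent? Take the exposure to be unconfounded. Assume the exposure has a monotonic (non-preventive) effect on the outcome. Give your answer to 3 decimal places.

p₁ = 0.769, p₀ = 0.226.
Under exogeneity and monotonicity, PN = (p₁ − p₀) / p₁.
PN = (0.769 − 0.226) / 0.769 = 0.543 / 0.769 ≈ 0.7061

PN ≈ 0.706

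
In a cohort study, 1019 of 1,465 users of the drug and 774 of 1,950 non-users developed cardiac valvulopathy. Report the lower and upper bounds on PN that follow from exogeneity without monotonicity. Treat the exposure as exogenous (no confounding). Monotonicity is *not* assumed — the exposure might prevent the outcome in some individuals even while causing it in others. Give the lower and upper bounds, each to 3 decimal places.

0.429 ≤ PN ≤ 0.867

p₁ = P(outcome | exposed) = 1019/1465 = 0.69556
p₀ = P(outcome | unexposed) = 774/1950 = 0.39692
Under exogeneity alone the bounds on PN are max{0,(p₁−p₀)/p₁} ≤ PN ≤ min{1,(1−p₀)/p₁}.
  lower = (p₁ − p₀)/p₁ = 0.29864 / 0.69556 ≈ 0.4294
  upper = min{1, (1 − p₀)/p₁} = 0.60308 / 0.69556 ≈ 0.8670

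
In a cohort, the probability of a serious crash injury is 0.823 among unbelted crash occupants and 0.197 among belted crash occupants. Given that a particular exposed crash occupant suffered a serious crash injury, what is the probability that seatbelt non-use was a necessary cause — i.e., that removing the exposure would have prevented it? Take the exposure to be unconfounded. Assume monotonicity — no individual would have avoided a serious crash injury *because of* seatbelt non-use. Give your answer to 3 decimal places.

Let p₁ = 0.823, p₀ = 0.197.
Under exogeneity and monotonicity, PN = (p₁ − p₀) / p₁.
PN = (0.823 − 0.197) / 0.823 = 0.626 / 0.823 ≈ 0.7606

PN ≈ 0.761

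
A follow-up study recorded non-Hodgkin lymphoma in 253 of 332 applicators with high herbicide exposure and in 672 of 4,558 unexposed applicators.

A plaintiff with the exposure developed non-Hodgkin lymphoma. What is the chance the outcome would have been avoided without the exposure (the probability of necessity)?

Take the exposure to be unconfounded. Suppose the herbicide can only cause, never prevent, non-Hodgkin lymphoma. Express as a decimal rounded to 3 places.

p₁ = P(outcome | exposed) = 253/332 = 0.76205
p₀ = P(outcome | unexposed) = 672/4558 = 0.14743
Under exogeneity and monotonicity, PN = (p₁ − p₀) / p₁.
PN = (0.76205 − 0.14743) / 0.76205 = 0.61462 / 0.76205 ≈ 0.8065

PN ≈ 0.807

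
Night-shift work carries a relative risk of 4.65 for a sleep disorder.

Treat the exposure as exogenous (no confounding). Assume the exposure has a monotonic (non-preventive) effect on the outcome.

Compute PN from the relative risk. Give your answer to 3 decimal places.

Under exogeneity and monotonicity, PN = (RR − 1) / RR = 1 − 1/RR.
PN = (4.65 − 1) / 4.65 = 3.65 / 4.65 ≈ 0.7849

PN ≈ 0.785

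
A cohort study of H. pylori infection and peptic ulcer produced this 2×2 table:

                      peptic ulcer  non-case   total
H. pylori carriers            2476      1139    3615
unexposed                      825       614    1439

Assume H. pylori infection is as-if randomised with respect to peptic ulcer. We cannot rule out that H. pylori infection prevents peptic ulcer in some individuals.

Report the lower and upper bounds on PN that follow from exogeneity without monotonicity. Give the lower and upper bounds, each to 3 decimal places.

0.163 ≤ PN ≤ 0.623

p₁ = P(outcome | exposed) = 2476/3615 = 0.68492
p₀ = P(outcome | unexposed) = 825/1439 = 0.57331
Under exogeneity alone the bounds on PN are max{0,(p₁−p₀)/p₁} ≤ PN ≤ min{1,(1−p₀)/p₁}.
  lower = (p₁ − p₀)/p₁ = 0.11161 / 0.68492 ≈ 0.1630
  upper = min{1, (1 − p₀)/p₁} = 0.42669 / 0.68492 ≈ 0.6230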